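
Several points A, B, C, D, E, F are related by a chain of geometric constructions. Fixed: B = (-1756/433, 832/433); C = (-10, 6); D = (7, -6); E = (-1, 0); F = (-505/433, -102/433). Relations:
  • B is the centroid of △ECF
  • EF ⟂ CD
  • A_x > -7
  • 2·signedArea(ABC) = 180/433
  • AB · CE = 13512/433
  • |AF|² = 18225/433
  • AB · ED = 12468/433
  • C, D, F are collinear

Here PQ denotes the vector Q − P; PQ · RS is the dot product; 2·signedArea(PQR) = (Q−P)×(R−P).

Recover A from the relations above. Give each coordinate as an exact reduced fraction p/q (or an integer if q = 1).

1. A_x = -2800/433  [AB · CE = 13512/433 ∩ 2·signedArea(ABC) = 180/433]
2. A_y = 1518/433  [AB · CE = 13512/433 ∩ 2·signedArea(ABC) = 180/433]
   → A = (-2800/433, 1518/433)

A = (-2800/433, 1518/433)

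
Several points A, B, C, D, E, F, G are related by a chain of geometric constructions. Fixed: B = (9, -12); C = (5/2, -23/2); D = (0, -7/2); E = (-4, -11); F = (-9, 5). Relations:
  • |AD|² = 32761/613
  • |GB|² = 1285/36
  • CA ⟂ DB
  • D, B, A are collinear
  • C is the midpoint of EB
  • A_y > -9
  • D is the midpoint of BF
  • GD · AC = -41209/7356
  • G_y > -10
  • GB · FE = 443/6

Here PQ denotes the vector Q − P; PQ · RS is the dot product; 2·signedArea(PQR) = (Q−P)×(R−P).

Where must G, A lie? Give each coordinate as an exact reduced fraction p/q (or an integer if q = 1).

1. A_x = 3258/613  [D, B, A are collinear ∩ CA ⟂ DB]
2. A_y = -10445/1226  [D, B, A are collinear ∩ CA ⟂ DB]
   → A = (3258/613, -10445/1226)
3. G_x = 23/6  [GD · AC = -41209/7356 ∩ GB · FE = 443/6]
4. G_y = -9  [GD · AC = -41209/7356 ∩ GB · FE = 443/6]
   → G = (23/6, -9)

A = (3258/613, -10445/1226)
G = (23/6, -9)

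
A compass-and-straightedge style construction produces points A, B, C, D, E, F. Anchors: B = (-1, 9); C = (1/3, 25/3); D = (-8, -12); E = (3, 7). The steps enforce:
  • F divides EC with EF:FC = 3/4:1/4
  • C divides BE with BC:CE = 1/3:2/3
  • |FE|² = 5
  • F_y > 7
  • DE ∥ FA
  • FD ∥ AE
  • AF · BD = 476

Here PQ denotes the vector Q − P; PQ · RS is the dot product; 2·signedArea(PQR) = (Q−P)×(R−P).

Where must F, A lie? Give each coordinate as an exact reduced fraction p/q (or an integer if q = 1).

A = (12, 27)
F = (1, 8)

1. F_x = 1  [F divides EC with EF:FC = 3/4:1/4]
2. F_y = 8  [F divides EC with EF:FC = 3/4:1/4]
   → F = (1, 8)
3. A_x = 12  [FD ∥ AE ∩ DE ∥ FA]
4. A_y = 27  [FD ∥ AE ∩ DE ∥ FA]
   → A = (12, 27)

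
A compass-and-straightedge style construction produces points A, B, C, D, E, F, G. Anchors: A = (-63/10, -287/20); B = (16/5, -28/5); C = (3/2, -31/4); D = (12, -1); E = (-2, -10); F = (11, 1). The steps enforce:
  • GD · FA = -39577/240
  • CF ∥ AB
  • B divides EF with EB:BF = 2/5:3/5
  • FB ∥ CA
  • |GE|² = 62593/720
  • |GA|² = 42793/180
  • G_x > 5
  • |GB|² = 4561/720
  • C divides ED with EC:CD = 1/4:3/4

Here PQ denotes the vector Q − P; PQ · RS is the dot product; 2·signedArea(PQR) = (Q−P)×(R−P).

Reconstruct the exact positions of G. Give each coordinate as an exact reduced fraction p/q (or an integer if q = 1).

G = (157/30, -247/60)

1. G_x = 157/30  [line 173/10·x + 307/20·y + -6563/240 = 0 ∩ |GA|² = 42793/180]
2. G_y = -247/60  [line 173/10·x + 307/20·y + -6563/240 = 0 ∩ |GA|² = 42793/180]
   → G = (157/30, -247/60)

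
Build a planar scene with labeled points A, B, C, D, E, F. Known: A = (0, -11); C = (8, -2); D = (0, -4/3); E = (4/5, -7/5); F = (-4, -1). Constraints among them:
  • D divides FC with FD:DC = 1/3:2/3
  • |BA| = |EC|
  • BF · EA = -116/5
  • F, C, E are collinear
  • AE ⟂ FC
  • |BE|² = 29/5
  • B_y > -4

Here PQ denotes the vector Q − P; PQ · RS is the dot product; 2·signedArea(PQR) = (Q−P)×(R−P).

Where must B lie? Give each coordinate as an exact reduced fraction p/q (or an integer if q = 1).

B = (3/5, -19/5)

1. B_x = 3/5  [line 4/5·x + 48/5·y + 36 = 0 ∩ |BE|² = 29/5]
2. B_y = -19/5  [line 4/5·x + 48/5·y + 36 = 0 ∩ |BE|² = 29/5]
   → B = (3/5, -19/5)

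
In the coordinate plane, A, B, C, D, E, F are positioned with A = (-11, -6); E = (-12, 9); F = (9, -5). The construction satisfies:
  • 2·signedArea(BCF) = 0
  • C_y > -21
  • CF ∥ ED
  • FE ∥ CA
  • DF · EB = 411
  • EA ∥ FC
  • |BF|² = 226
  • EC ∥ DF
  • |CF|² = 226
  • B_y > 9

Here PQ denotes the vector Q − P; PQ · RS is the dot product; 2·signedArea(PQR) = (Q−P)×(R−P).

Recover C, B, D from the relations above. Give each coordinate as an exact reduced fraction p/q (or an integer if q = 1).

B = (8, 10)
C = (10, -20)
D = (-13, 24)

1. C_x = 10  [FE ∥ CA ∩ EA ∥ FC]
2. C_y = -20  [FE ∥ CA ∩ EA ∥ FC]
   → C = (10, -20)
3. B_x = 8  [line -15·x + -1·y + 130 = 0 ∩ |BF|² = 226]
4. B_y = 10  [line -15·x + -1·y + 130 = 0 ∩ |BF|² = 226]
   → B = (8, 10)
5. D_x = -13  [EC ∥ DF ∩ CF ∥ ED]
6. D_y = 24  [EC ∥ DF ∩ CF ∥ ED]
   → D = (-13, 24)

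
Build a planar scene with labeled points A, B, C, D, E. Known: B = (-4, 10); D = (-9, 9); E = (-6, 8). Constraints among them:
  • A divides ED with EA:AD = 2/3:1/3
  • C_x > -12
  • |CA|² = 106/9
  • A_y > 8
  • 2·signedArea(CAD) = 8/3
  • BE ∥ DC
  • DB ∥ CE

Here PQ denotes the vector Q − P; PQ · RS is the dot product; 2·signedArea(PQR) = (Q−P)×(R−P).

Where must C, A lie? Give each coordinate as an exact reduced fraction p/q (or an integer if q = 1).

A = (-8, 26/3)
C = (-11, 7)

1. C_x = -11  [DB ∥ CE ∩ BE ∥ DC]
2. C_y = 7  [DB ∥ CE ∩ BE ∥ DC]
   → C = (-11, 7)
3. A_x = -8  [A divides ED with EA:AD = 2/3:1/3]
4. A_y = 26/3  [A divides ED with EA:AD = 2/3:1/3]
   → A = (-8, 26/3)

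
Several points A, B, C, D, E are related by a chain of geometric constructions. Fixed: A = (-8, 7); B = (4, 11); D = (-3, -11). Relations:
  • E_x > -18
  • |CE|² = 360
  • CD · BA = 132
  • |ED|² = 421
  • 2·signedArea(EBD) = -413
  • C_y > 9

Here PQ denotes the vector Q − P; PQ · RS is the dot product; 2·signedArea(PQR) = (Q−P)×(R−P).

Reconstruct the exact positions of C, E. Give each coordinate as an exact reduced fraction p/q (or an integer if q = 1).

C = (1, 10)
E = (-17, 4)

1. E_x = -17  [line 22·x + -7·y + 402 = 0 ∩ |ED|² = 421]
2. E_y = 4  [line 22·x + -7·y + 402 = 0 ∩ |ED|² = 421]
   → E = (-17, 4)
3. C_x = 1  [line 12·x + 4·y + -52 = 0 ∩ |CE|² = 360]
4. C_y = 10  [line 12·x + 4·y + -52 = 0 ∩ |CE|² = 360]
   → C = (1, 10)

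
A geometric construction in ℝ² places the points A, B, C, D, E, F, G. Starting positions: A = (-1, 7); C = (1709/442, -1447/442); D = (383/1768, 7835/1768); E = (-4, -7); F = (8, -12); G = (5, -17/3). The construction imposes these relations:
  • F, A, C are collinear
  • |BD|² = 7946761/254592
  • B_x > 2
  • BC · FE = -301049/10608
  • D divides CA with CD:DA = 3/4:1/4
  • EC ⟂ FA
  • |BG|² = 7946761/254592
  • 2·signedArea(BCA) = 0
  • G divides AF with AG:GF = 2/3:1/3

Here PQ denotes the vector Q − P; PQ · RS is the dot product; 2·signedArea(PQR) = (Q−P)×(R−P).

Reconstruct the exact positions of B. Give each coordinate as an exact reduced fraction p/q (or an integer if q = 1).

1. B_x = 9223/3536  [2·signedArea(BCA) = 0 ∩ BC · FE = -301049/10608]
2. B_y = -6551/10608  [2·signedArea(BCA) = 0 ∩ BC · FE = -301049/10608]
   → B = (9223/3536, -6551/10608)

B = (9223/3536, -6551/10608)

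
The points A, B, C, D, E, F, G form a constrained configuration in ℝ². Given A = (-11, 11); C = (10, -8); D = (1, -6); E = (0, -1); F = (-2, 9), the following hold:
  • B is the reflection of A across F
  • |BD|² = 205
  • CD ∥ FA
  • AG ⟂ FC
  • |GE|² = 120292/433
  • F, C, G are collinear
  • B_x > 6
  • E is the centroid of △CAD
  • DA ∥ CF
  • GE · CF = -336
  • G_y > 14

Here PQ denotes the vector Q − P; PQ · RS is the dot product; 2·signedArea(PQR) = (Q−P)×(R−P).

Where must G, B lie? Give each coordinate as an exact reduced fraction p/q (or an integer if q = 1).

B = (7, 7)
G = (-2570/433, 6311/433)

1. G_x = -2570/433  [F, C, G are collinear ∩ AG ⟂ FC]
2. G_y = 6311/433  [F, C, G are collinear ∩ AG ⟂ FC]
   → G = (-2570/433, 6311/433)
3. B_x = 7  [B is the reflection of A across F]
4. B_y = 7  [B is the reflection of A across F]
   → B = (7, 7)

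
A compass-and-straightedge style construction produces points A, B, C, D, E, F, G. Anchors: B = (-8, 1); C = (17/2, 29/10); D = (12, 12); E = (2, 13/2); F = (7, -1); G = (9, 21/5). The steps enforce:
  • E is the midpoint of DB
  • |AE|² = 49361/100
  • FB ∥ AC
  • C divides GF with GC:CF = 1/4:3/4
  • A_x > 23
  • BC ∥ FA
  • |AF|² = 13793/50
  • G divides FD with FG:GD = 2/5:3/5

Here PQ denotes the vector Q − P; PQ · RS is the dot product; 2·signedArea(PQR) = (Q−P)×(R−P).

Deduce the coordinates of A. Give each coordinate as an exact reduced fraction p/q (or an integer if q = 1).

1. A_x = 47/2  [FB ∥ AC ∩ BC ∥ FA]
2. A_y = 9/10  [FB ∥ AC ∩ BC ∥ FA]
   → A = (47/2, 9/10)

A = (47/2, 9/10)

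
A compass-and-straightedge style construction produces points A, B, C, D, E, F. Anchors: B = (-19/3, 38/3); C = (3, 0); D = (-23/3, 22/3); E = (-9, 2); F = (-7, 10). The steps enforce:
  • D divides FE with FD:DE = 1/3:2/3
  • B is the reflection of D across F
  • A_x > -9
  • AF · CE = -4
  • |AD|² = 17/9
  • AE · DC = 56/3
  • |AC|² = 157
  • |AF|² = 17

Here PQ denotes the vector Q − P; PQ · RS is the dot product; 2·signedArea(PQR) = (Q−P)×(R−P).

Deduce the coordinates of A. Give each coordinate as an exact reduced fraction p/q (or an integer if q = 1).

A = (-8, 6)

1. A_x = -8  [AF · CE = -4 ∩ AE · DC = 56/3]
2. A_y = 6  [AF · CE = -4 ∩ AE · DC = 56/3]
   → A = (-8, 6)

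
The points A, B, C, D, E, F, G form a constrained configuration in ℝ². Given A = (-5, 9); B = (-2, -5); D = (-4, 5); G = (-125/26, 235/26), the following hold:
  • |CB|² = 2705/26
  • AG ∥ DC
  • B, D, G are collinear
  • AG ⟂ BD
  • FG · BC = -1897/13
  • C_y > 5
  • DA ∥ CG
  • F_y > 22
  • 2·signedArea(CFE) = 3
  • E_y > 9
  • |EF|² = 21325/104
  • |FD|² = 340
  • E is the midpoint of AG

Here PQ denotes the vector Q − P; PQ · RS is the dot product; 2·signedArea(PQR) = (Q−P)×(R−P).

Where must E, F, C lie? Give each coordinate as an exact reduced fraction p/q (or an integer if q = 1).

C = (-99/26, 131/26)
E = (-255/52, 469/52)
F = (-8, 23)

1. E_x = -255/52  [E is the midpoint of AG]
2. E_y = 469/52  [E is the midpoint of AG]
   → E = (-255/52, 469/52)
3. C_x = -99/26  [DA ∥ CG ∩ AG ∥ DC]
4. C_y = 131/26  [DA ∥ CG ∩ AG ∥ DC]
   → C = (-99/26, 131/26)
5. F_x = -8  [FG · BC = -1897/13 ∩ 2·signedArea(CFE) = 3]
6. F_y = 23  [FG · BC = -1897/13 ∩ 2·signedArea(CFE) = 3]
   → F = (-8, 23)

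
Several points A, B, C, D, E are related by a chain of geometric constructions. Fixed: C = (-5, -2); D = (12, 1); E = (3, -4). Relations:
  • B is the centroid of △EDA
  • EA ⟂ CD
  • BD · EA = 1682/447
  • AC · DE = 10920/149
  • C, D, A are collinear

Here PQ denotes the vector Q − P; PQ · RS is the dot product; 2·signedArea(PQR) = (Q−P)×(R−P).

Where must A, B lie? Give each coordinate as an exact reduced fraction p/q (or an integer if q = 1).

1. A_x = 360/149  [C, D, A are collinear ∩ EA ⟂ CD]
2. A_y = -103/149  [C, D, A are collinear ∩ EA ⟂ CD]
   → A = (360/149, -103/149)
3. B_x = 865/149  [B is the centroid of △EDA]
4. B_y = -550/447  [B is the centroid of △EDA]
   → B = (865/149, -550/447)

A = (360/149, -103/149)
B = (865/149, -550/447)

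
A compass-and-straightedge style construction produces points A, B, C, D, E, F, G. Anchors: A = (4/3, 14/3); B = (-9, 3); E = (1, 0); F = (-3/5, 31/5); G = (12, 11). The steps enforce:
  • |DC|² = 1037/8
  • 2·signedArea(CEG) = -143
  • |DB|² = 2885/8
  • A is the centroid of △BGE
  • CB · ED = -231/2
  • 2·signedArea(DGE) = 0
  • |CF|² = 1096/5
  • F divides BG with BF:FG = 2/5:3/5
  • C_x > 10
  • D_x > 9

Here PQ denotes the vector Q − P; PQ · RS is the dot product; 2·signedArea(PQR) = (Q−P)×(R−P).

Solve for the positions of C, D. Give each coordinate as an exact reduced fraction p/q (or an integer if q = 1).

C = (11, -3)
D = (37/4, 33/4)

1. C_x = 11  [line -11·x + 11·y + 154 = 0 ∩ |CF|² = 1096/5]
2. C_y = -3  [line -11·x + 11·y + 154 = 0 ∩ |CF|² = 1096/5]
   → C = (11, -3)
3. D_x = 37/4  [CB · ED = -231/2 ∩ 2·signedArea(DGE) = 0]
4. D_y = 33/4  [CB · ED = -231/2 ∩ 2·signedArea(DGE) = 0]
   → D = (37/4, 33/4)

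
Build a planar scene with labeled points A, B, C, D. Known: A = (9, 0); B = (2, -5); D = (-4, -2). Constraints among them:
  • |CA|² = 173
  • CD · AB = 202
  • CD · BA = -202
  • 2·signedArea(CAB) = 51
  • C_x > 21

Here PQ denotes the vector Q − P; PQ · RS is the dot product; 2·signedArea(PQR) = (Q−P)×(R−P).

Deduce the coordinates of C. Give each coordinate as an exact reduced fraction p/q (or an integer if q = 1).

1. C_x = 22  [2·signedArea(CAB) = 51 ∩ CD · AB = 202]
2. C_y = 2  [2·signedArea(CAB) = 51 ∩ CD · AB = 202]
   → C = (22, 2)

C = (22, 2)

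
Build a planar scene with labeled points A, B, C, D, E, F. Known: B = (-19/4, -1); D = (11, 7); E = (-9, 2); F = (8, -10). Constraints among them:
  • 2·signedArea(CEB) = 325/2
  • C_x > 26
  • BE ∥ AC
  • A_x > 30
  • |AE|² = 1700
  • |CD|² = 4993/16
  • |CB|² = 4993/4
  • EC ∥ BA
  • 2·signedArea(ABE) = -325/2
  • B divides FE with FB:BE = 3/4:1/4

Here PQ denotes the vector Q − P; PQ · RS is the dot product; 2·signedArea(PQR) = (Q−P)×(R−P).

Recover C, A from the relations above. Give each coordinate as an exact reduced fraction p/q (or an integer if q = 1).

A = (31, 12)
C = (107/4, 15)

1. C_x = 107/4  [line 3·x + 17/4·y + -144 = 0 ∩ |CB|² = 4993/4]
2. C_y = 15  [line 3·x + 17/4·y + -144 = 0 ∩ |CB|² = 4993/4]
   → C = (107/4, 15)
3. A_x = 31  [BE ∥ AC ∩ EC ∥ BA]
4. A_y = 12  [BE ∥ AC ∩ EC ∥ BA]
   → A = (31, 12)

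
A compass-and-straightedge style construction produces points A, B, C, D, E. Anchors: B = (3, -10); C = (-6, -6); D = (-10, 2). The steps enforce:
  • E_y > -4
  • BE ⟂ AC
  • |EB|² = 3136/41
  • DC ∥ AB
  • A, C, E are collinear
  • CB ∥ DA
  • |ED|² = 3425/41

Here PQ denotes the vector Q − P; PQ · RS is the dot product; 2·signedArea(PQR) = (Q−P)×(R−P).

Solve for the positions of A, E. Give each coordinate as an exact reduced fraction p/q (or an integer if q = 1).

A = (-1, -2)
E = (-101/41, -130/41)

1. A_x = -1  [DC ∥ AB ∩ CB ∥ DA]
2. A_y = -2  [DC ∥ AB ∩ CB ∥ DA]
   → A = (-1, -2)
3. E_x = -101/41  [A, C, E are collinear ∩ BE ⟂ AC]
4. E_y = -130/41  [A, C, E are collinear ∩ BE ⟂ AC]
   → E = (-101/41, -130/41)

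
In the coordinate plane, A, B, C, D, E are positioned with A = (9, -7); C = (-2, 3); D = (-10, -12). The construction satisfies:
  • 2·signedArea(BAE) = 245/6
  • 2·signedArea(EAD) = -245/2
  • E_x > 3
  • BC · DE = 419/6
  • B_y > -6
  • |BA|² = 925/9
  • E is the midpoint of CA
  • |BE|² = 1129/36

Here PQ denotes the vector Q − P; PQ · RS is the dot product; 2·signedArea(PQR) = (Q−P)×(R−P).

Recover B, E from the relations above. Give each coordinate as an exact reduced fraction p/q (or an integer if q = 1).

1. E_x = 7/2  [E is the midpoint of CA]
2. E_y = -2  [E is the midpoint of CA]
   → E = (7/2, -2)
3. B_x = -1  [BC · DE = 419/6 ∩ 2·signedArea(BAE) = 245/6]
4. B_y = -16/3  [BC · DE = 419/6 ∩ 2·signedArea(BAE) = 245/6]
   → B = (-1, -16/3)

B = (-1, -16/3)
E = (7/2, -2)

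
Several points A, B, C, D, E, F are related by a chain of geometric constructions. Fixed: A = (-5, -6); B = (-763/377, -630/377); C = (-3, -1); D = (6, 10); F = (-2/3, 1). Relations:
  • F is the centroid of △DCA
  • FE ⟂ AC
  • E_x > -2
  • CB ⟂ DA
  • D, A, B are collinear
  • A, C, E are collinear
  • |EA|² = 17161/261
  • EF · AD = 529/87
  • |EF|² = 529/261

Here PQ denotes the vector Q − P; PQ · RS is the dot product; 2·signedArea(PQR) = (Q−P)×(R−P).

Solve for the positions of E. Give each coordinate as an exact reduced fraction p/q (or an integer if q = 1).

1. E_x = -173/87  [A, C, E are collinear ∩ FE ⟂ AC]
2. E_y = 133/87  [A, C, E are collinear ∩ FE ⟂ AC]
   → E = (-173/87, 133/87)

E = (-173/87, 133/87)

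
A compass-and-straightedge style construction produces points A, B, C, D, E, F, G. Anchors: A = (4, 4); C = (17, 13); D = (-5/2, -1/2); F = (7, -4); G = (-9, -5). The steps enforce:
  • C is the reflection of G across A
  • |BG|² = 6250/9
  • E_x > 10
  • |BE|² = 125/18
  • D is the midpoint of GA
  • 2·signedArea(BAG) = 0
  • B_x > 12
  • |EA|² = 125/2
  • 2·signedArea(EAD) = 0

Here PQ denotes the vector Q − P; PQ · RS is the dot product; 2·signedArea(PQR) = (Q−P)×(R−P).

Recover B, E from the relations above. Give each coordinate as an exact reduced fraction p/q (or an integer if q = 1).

1. B_x = 38/3  [line 9·x + -13·y + 16 = 0 ∩ |BG|² = 6250/9]
2. B_y = 10  [line 9·x + -13·y + 16 = 0 ∩ |BG|² = 6250/9]
   → B = (38/3, 10)
3. E_x = 21/2  [line 9/2·x + -13/2·y + 8 = 0 ∩ |EA|² = 125/2]
4. E_y = 17/2  [line 9/2·x + -13/2·y + 8 = 0 ∩ |EA|² = 125/2]
   → E = (21/2, 17/2)

B = (38/3, 10)
E = (21/2, 17/2)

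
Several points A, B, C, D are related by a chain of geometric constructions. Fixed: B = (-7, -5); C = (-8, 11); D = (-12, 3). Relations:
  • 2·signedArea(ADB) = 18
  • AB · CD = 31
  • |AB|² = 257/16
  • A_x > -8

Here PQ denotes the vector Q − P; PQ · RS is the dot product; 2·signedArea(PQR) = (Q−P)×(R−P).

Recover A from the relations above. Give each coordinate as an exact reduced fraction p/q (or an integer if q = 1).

1. A_x = -29/4  [AB · CD = 31 ∩ 2·signedArea(ADB) = 18]
2. A_y = -1  [AB · CD = 31 ∩ 2·signedArea(ADB) = 18]
   → A = (-29/4, -1)

A = (-29/4, -1)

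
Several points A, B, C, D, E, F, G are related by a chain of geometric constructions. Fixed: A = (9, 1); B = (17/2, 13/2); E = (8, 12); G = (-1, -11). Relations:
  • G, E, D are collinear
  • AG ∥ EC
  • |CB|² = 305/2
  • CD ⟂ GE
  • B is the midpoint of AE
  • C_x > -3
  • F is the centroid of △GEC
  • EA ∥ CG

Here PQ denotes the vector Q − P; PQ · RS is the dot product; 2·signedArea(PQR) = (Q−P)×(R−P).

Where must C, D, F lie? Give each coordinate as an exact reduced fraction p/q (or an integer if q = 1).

1. C_x = -2  [EA ∥ CG ∩ AG ∥ EC]
2. C_y = 0  [EA ∥ CG ∩ AG ∥ EC]
   → C = (-2, 0)
3. D_x = 13/5  [G, E, D are collinear ∩ CD ⟂ GE]
4. D_y = -9/5  [G, E, D are collinear ∩ CD ⟂ GE]
   → D = (13/5, -9/5)
5. F_x = 5/3  [F is the centroid of △GEC]
6. F_y = 1/3  [F is the centroid of △GEC]
   → F = (5/3, 1/3)

C = (-2, 0)
D = (13/5, -9/5)
F = (5/3, 1/3)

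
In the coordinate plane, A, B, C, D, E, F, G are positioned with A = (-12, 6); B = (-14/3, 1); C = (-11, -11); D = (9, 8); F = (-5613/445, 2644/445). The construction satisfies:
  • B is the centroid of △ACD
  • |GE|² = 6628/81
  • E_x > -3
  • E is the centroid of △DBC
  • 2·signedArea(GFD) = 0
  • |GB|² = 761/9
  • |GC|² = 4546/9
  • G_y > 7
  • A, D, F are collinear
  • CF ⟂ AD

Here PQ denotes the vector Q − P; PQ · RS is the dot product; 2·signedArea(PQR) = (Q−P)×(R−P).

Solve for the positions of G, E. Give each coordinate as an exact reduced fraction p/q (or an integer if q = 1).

1. G_x = 2  [line -916/445·x + 9618/445·y + -13740/89 = 0 ∩ |GB|² = 761/9]
2. G_y = 22/3  [line -916/445·x + 9618/445·y + -13740/89 = 0 ∩ |GB|² = 761/9]
   → G = (2, 22/3)
3. E_x = -20/9  [E is the centroid of △DBC]
4. E_y = -2/3  [E is the centroid of △DBC]
   → E = (-20/9, -2/3)

E = (-20/9, -2/3)
G = (2, 22/3)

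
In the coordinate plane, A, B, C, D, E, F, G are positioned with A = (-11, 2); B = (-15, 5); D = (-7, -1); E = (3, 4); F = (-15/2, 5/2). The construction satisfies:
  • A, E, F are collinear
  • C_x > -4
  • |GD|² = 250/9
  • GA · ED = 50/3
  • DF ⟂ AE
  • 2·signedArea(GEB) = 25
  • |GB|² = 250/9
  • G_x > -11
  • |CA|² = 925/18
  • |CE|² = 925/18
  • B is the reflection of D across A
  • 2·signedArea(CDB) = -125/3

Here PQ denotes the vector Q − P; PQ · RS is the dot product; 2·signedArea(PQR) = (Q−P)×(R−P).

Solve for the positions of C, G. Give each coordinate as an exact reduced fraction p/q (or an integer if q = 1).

C = (-23/6, 11/6)
G = (-10, 10/3)

1. C_x = -23/6  [line -6·x + -8·y + -25/3 = 0 ∩ |CA|² = 925/18]
2. C_y = 11/6  [line -6·x + -8·y + -25/3 = 0 ∩ |CA|² = 925/18]
   → C = (-23/6, 11/6)
3. G_x = -10  [2·signedArea(GEB) = 25 ∩ GA · ED = 50/3]
4. G_y = 10/3  [2·signedArea(GEB) = 25 ∩ GA · ED = 50/3]
   → G = (-10, 10/3)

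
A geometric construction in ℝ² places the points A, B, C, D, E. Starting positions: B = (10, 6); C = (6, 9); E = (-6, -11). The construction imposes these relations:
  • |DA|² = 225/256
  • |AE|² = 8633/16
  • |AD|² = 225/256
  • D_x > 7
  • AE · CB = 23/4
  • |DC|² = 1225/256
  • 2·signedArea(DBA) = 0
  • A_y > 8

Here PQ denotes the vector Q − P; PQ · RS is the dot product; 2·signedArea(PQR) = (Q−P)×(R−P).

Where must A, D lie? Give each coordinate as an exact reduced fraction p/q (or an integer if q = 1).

A = (7, 33/4)
D = (31/4, 123/16)

1. A_x = 7  [line -4·x + 3·y + 13/4 = 0 ∩ |AE|² = 8633/16]
2. A_y = 33/4  [line -4·x + 3·y + 13/4 = 0 ∩ |AE|² = 8633/16]
   → A = (7, 33/4)
3. D_x = 31/4  [line -9/4·x + -3·y + 81/2 = 0 ∩ |DC|² = 1225/256]
4. D_y = 123/16  [line -9/4·x + -3·y + 81/2 = 0 ∩ |DC|² = 1225/256]
   → D = (31/4, 123/16)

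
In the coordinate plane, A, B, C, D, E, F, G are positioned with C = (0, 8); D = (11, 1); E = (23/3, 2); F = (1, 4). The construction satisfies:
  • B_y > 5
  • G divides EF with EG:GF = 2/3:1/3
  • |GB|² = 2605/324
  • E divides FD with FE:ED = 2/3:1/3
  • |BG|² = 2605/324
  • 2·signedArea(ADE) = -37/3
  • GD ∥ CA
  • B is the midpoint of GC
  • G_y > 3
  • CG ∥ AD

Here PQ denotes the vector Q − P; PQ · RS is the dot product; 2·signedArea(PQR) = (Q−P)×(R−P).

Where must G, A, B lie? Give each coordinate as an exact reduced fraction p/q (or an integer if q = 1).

A = (70/9, 17/3)
B = (29/18, 17/3)
G = (29/9, 10/3)

1. G_x = 29/9  [G divides EF with EG:GF = 2/3:1/3]
2. G_y = 10/3  [G divides EF with EG:GF = 2/3:1/3]
   → G = (29/9, 10/3)
3. A_x = 70/9  [CG ∥ AD ∩ GD ∥ CA]
4. A_y = 17/3  [CG ∥ AD ∩ GD ∥ CA]
   → A = (70/9, 17/3)
5. B_x = 29/18  [B is the midpoint of GC]
6. B_y = 17/3  [B is the midpoint of GC]
   → B = (29/18, 17/3)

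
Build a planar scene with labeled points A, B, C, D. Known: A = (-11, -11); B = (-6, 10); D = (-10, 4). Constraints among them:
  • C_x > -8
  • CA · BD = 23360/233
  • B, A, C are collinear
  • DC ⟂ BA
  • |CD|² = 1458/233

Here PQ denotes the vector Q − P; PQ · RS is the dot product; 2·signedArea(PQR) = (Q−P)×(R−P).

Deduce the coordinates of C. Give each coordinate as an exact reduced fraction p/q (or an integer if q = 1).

1. C_x = -1763/233  [B, A, C are collinear ∩ DC ⟂ BA]
2. C_y = 797/233  [B, A, C are collinear ∩ DC ⟂ BA]
   → C = (-1763/233, 797/233)

C = (-1763/233, 797/233)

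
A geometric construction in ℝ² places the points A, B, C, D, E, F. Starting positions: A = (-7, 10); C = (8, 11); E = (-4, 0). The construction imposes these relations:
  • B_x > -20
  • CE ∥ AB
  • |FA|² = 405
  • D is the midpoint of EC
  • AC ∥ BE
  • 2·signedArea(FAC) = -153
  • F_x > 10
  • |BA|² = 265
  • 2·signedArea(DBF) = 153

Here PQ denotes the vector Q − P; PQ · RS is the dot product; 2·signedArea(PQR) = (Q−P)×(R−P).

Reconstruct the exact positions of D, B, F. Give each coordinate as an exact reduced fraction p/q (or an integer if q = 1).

B = (-19, -1)
D = (2, 11/2)
F = (11, 1)

1. D_x = 2  [D is the midpoint of EC]
2. D_y = 11/2  [D is the midpoint of EC]
   → D = (2, 11/2)
3. B_x = -19  [AC ∥ BE ∩ CE ∥ AB]
4. B_y = -1  [AC ∥ BE ∩ CE ∥ AB]
   → B = (-19, -1)
5. F_x = 11  [2·signedArea(FAC) = -153 ∩ 2·signedArea(DBF) = 153]
6. F_y = 1  [2·signedArea(FAC) = -153 ∩ 2·signedArea(DBF) = 153]
   → F = (11, 1)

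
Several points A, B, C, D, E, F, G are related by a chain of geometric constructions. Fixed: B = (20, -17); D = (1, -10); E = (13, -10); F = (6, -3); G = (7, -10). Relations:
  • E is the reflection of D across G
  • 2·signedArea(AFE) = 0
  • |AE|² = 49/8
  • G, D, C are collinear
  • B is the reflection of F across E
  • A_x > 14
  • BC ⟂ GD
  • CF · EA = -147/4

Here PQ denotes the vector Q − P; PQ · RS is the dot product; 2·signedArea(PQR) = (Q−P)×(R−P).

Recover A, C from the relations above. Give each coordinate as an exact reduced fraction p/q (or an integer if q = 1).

1. A_x = 59/4  [line 7·x + 7·y + -21 = 0 ∩ |AE|² = 49/8]
2. A_y = -47/4  [line 7·x + 7·y + -21 = 0 ∩ |AE|² = 49/8]
   → A = (59/4, -47/4)
3. C_x = 20  [G, D, C are collinear ∩ BC ⟂ GD]
4. C_y = -10  [G, D, C are collinear ∩ BC ⟂ GD]
   → C = (20, -10)

A = (59/4, -47/4)
C = (20, -10)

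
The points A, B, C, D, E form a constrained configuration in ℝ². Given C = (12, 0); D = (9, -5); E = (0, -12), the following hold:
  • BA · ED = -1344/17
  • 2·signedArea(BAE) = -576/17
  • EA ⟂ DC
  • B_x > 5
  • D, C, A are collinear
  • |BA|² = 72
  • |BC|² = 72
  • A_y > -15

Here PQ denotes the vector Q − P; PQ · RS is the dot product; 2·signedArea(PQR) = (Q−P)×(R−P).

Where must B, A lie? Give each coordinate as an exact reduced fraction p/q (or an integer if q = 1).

1. A_x = 60/17  [D, C, A are collinear ∩ EA ⟂ DC]
2. A_y = -240/17  [D, C, A are collinear ∩ EA ⟂ DC]
   → A = (60/17, -240/17)
3. B_x = 6  [BA · ED = -1344/17 ∩ 2·signedArea(BAE) = -576/17]
4. B_y = -6  [BA · ED = -1344/17 ∩ 2·signedArea(BAE) = -576/17]
   → B = (6, -6)

A = (60/17, -240/17)
B = (6, -6)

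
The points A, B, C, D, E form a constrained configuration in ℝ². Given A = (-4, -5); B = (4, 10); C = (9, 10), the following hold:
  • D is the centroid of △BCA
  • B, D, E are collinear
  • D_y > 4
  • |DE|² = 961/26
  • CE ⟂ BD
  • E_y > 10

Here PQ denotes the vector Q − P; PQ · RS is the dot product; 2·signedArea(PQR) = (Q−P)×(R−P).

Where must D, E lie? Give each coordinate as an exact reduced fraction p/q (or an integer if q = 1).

1. D_x = 3  [D is the centroid of △BCA]
2. D_y = 5  [D is the centroid of △BCA]
   → D = (3, 5)
3. E_x = 109/26  [B, D, E are collinear ∩ CE ⟂ BD]
4. E_y = 285/26  [B, D, E are collinear ∩ CE ⟂ BD]
   → E = (109/26, 285/26)

D = (3, 5)
E = (109/26, 285/26)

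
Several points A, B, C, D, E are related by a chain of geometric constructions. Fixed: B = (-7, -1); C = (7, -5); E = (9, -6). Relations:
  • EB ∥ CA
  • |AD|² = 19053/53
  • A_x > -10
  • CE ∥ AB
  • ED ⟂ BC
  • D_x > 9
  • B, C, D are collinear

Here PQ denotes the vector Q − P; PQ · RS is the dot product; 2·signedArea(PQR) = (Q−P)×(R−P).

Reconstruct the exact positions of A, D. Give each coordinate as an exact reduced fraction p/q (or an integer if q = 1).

1. A_x = -9  [CE ∥ AB ∩ EB ∥ CA]
2. A_y = 0  [CE ∥ AB ∩ EB ∥ CA]
   → A = (-9, 0)
3. D_x = 483/53  [B, C, D are collinear ∩ ED ⟂ BC]
4. D_y = -297/53  [B, C, D are collinear ∩ ED ⟂ BC]
   → D = (483/53, -297/53)

A = (-9, 0)
D = (483/53, -297/53)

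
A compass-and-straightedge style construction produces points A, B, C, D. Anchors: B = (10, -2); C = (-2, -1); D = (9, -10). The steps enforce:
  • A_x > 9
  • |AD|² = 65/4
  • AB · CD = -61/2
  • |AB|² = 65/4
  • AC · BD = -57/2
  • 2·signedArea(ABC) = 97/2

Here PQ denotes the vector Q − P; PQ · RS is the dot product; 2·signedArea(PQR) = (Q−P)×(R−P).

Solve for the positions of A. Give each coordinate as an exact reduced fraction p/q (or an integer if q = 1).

A = (19/2, -6)

1. A_x = 19/2  [2·signedArea(ABC) = 97/2 ∩ AB · CD = -61/2]
2. A_y = -6  [2·signedArea(ABC) = 97/2 ∩ AB · CD = -61/2]
   → A = (19/2, -6)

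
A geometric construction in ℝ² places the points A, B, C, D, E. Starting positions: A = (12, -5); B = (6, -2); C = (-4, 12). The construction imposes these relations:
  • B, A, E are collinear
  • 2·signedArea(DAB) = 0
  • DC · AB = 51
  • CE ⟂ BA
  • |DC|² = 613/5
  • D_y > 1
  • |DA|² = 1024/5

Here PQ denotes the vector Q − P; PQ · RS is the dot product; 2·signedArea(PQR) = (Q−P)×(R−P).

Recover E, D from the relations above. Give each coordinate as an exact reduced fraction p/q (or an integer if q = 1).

1. E_x = -38/5  [B, A, E are collinear ∩ CE ⟂ BA]
2. E_y = 24/5  [B, A, E are collinear ∩ CE ⟂ BA]
   → E = (-38/5, 24/5)
3. D_x = -4/5  [2·signedArea(DAB) = 0 ∩ DC · AB = 51]
4. D_y = 7/5  [2·signedArea(DAB) = 0 ∩ DC · AB = 51]
   → D = (-4/5, 7/5)

D = (-4/5, 7/5)
E = (-38/5, 24/5)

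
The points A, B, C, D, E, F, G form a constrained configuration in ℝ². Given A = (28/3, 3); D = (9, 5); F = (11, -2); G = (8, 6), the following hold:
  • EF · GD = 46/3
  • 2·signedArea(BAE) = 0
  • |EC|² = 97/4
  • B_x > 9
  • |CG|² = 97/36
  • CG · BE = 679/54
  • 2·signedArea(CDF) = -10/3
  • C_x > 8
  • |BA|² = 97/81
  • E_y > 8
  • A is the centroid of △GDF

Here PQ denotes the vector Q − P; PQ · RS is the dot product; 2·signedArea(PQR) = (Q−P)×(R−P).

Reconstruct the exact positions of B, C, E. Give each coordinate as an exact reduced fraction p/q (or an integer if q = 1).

B = (88/9, 2)
C = (26/3, 9/2)
E = (20/3, 9)

1. C_x = 26/3  [line 7·x + 2·y + -209/3 = 0 ∩ |CG|² = 97/36]
2. C_y = 9/2  [line 7·x + 2·y + -209/3 = 0 ∩ |CG|² = 97/36]
   → C = (26/3, 9/2)
3. E_x = 20/3  [line -1·x + 1·y + -7/3 = 0 ∩ |EC|² = 97/4]
4. E_y = 9  [line -1·x + 1·y + -7/3 = 0 ∩ |EC|² = 97/4]
   → E = (20/3, 9)
5. B_x = 88/9  [2·signedArea(BAE) = 0 ∩ CG · BE = 679/54]
6. B_y = 2  [2·signedArea(BAE) = 0 ∩ CG · BE = 679/54]
   → B = (88/9, 2)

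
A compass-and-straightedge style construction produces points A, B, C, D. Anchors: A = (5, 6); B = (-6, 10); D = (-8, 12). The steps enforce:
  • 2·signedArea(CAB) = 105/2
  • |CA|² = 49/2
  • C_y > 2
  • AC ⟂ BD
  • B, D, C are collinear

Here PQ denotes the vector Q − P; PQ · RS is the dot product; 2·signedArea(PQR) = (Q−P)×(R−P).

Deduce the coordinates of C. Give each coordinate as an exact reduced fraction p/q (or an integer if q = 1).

1. C_x = 3/2  [B, D, C are collinear ∩ AC ⟂ BD]
2. C_y = 5/2  [B, D, C are collinear ∩ AC ⟂ BD]
   → C = (3/2, 5/2)

C = (3/2, 5/2)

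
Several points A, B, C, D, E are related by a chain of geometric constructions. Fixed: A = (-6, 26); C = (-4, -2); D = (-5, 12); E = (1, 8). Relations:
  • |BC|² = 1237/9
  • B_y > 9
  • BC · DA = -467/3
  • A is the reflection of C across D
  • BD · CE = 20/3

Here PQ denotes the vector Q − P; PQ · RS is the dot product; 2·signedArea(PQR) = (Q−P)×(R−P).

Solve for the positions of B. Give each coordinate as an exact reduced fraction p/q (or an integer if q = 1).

B = (-1, 28/3)

1. B_x = -1  [BC · DA = -467/3 ∩ BD · CE = 20/3]
2. B_y = 28/3  [BC · DA = -467/3 ∩ BD · CE = 20/3]
   → B = (-1, 28/3)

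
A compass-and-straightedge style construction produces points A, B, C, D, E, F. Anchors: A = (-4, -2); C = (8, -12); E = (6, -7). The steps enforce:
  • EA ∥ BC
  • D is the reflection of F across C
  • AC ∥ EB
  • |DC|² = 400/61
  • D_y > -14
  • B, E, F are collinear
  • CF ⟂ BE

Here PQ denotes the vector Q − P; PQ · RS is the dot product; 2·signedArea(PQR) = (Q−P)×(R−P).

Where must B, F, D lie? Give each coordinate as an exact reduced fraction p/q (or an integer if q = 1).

B = (18, -17)
D = (388/61, -852/61)
F = (588/61, -612/61)

1. B_x = 18  [EA ∥ BC ∩ AC ∥ EB]
2. B_y = -17  [EA ∥ BC ∩ AC ∥ EB]
   → B = (18, -17)
3. F_x = 588/61  [B, E, F are collinear ∩ CF ⟂ BE]
4. F_y = -612/61  [B, E, F are collinear ∩ CF ⟂ BE]
   → F = (588/61, -612/61)
5. D_x = 388/61  [D is the reflection of F across C]
6. D_y = -852/61  [D is the reflection of F across C]
   → D = (388/61, -852/61)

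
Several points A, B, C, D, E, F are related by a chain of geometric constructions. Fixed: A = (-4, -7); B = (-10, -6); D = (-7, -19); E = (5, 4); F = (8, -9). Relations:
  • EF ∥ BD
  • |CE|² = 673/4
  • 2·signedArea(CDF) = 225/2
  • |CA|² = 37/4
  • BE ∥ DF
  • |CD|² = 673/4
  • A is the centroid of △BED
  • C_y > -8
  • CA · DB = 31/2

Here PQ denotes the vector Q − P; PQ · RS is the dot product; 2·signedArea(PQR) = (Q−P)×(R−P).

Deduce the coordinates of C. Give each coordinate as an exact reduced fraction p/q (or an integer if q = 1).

1. C_x = -1  [CA · DB = 31/2 ∩ 2·signedArea(CDF) = 225/2]
2. C_y = -15/2  [CA · DB = 31/2 ∩ 2·signedArea(CDF) = 225/2]
   → C = (-1, -15/2)

C = (-1, -15/2)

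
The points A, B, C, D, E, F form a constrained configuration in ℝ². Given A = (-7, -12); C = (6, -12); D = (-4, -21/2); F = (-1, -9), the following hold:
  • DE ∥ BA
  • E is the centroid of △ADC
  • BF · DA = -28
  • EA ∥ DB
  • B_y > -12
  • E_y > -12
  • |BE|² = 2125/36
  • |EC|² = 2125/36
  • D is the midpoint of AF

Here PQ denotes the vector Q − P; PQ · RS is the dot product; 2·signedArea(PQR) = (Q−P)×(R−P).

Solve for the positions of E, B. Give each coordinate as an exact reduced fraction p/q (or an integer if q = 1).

B = (-28/3, -11)
E = (-5/3, -23/2)

1. E_x = -5/3  [E is the centroid of △ADC]
2. E_y = -23/2  [E is the centroid of △ADC]
   → E = (-5/3, -23/2)
3. B_x = -28/3  [DE ∥ BA ∩ EA ∥ DB]
4. B_y = -11  [DE ∥ BA ∩ EA ∥ DB]
   → B = (-28/3, -11)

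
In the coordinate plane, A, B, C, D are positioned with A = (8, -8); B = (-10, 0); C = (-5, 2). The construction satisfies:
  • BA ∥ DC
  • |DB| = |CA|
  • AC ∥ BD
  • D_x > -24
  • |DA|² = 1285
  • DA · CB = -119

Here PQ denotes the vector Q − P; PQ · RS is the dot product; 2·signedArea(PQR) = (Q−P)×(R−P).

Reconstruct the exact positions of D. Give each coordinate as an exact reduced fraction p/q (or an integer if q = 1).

D = (-23, 10)

1. D_x = -23  [BA ∥ DC ∩ AC ∥ BD]
2. D_y = 10  [BA ∥ DC ∩ AC ∥ BD]
   → D = (-23, 10)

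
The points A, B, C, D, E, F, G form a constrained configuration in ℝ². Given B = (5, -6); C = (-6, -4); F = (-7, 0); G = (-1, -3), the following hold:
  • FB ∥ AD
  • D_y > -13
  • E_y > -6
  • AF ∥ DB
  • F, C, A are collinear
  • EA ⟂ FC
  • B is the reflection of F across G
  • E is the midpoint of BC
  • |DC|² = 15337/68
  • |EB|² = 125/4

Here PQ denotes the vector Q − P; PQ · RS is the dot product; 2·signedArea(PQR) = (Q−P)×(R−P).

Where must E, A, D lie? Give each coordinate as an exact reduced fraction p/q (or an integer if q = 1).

A = (-185/34, -106/17)
D = (223/34, -208/17)
E = (-1/2, -5)

1. E_x = -1/2  [E is the midpoint of BC]
2. E_y = -5  [E is the midpoint of BC]
   → E = (-1/2, -5)
3. A_x = -185/34  [F, C, A are collinear ∩ EA ⟂ FC]
4. A_y = -106/17  [F, C, A are collinear ∩ EA ⟂ FC]
   → A = (-185/34, -106/17)
5. D_x = 223/34  [AF ∥ DB ∩ FB ∥ AD]
6. D_y = -208/17  [AF ∥ DB ∩ FB ∥ AD]
   → D = (223/34, -208/17)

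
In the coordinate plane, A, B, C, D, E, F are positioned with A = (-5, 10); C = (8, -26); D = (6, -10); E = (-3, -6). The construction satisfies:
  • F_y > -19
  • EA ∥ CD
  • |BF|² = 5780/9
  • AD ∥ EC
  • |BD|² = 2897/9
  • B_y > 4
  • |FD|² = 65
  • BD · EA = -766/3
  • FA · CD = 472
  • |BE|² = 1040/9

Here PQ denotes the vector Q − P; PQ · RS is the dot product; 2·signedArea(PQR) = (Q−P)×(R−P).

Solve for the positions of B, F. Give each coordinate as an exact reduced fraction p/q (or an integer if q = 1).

1. B_x = -13/3  [line 2·x + -16·y + 250/3 = 0 ∩ |BE|² = 1040/9]
2. B_y = 14/3  [line 2·x + -16·y + 250/3 = 0 ∩ |BE|² = 1040/9]
   → B = (-13/3, 14/3)
3. F_x = 7  [line 2·x + -16·y + -302 = 0 ∩ |FD|² = 65]
4. F_y = -18  [line 2·x + -16·y + -302 = 0 ∩ |FD|² = 65]
   → F = (7, -18)

B = (-13/3, 14/3)
F = (7, -18)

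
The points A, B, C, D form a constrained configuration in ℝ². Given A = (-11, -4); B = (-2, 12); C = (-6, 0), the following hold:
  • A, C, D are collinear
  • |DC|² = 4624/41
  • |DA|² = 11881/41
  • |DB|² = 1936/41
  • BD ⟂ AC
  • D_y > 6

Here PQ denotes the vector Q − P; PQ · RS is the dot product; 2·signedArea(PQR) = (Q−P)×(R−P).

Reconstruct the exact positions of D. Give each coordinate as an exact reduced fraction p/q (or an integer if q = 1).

D = (94/41, 272/41)

1. D_x = 94/41  [A, C, D are collinear ∩ BD ⟂ AC]
2. D_y = 272/41  [A, C, D are collinear ∩ BD ⟂ AC]
   → D = (94/41, 272/41)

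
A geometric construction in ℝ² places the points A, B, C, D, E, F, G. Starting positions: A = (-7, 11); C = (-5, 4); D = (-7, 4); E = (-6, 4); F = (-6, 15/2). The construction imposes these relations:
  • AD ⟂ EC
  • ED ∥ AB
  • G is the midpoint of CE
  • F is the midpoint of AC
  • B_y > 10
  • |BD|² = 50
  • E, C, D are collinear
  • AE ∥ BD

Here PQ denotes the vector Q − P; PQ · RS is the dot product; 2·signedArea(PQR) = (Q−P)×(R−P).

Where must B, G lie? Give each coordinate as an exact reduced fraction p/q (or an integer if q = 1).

B = (-8, 11)
G = (-11/2, 4)

1. B_x = -8  [AE ∥ BD ∩ ED ∥ AB]
2. B_y = 11  [AE ∥ BD ∩ ED ∥ AB]
   → B = (-8, 11)
3. G_x = -11/2  [G is the midpoint of CE]
4. G_y = 4  [G is the midpoint of CE]
   → G = (-11/2, 4)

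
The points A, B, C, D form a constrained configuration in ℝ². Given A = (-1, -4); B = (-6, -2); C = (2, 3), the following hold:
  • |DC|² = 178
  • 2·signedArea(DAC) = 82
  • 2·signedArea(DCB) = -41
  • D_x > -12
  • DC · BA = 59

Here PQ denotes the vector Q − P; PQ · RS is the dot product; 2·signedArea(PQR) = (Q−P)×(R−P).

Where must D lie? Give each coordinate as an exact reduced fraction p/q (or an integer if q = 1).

D = (-11, 0)

1. D_x = -11  [2·signedArea(DAC) = 82 ∩ DC · BA = 59]
2. D_y = 0  [2·signedArea(DAC) = 82 ∩ DC · BA = 59]
   → D = (-11, 0)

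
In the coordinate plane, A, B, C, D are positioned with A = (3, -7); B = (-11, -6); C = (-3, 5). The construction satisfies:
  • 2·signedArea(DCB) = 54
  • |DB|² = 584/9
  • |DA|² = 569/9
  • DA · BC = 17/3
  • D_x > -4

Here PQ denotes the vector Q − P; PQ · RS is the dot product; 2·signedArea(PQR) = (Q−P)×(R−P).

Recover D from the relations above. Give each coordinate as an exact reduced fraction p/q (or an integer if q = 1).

D = (-11/3, -8/3)

1. D_x = -11/3  [2·signedArea(DCB) = 54 ∩ DA · BC = 17/3]
2. D_y = -8/3  [2·signedArea(DCB) = 54 ∩ DA · BC = 17/3]
   → D = (-11/3, -8/3)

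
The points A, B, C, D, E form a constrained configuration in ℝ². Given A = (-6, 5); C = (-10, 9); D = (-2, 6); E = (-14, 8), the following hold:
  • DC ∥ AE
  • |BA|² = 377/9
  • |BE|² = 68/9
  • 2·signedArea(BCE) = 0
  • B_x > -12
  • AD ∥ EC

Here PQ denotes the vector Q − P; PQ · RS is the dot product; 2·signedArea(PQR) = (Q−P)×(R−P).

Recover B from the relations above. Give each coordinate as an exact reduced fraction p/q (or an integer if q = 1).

1. B_x = -34/3  [line 1·x + -4·y + 46 = 0 ∩ |BE|² = 68/9]
2. B_y = 26/3  [line 1·x + -4·y + 46 = 0 ∩ |BE|² = 68/9]
   → B = (-34/3, 26/3)

B = (-34/3, 26/3)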